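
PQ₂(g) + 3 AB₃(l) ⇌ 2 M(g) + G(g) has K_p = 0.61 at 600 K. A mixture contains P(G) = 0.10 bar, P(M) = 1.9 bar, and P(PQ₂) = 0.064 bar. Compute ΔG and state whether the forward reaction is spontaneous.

ΔG = 11.1 kJ/mol; the forward reaction is non-spontaneous

(AB₃ is a pure liquid — omitted from Q_p.)
Q_p = P(M)²·P(G) / P(PQ₂) = (1.9)²·(0.10) / (0.064) = 5.64
ΔG = RT ln(Q_p/K_p) = (8.314 J mol⁻¹ K⁻¹)(600 K) × ln(5.64/0.61)
   = (4.988 kJ/mol)(2.224) = 11.1 kJ/mol
ΔG > 0, so the forward reaction is non-spontaneous (proceeds in reverse).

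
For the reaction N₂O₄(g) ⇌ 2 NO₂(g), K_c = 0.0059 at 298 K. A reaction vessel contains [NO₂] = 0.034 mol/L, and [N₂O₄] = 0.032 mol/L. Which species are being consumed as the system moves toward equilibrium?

NO₂ (products)

Q_c = [NO₂]² / [N₂O₄] = (0.034)² / (0.032) = 0.036
Q_c = 0.036 > K_c = 0.0059: net reverse reaction.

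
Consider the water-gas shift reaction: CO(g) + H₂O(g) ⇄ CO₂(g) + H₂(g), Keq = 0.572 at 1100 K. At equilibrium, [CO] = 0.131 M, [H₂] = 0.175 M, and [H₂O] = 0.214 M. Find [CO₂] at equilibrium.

[CO₂] = 0.0916 M

At equilibrium, Keq = [CO₂]·[H₂] / ([CO]·[H₂O]) = 0.572.
([CO₂])·(0.175) / ((0.131)·(0.214)) = 0.572
[CO₂] = 0.0916 M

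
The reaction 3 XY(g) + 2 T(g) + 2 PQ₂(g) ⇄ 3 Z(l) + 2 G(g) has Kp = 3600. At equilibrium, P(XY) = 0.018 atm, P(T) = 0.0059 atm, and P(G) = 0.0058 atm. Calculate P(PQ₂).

(Z is a pure liquid — omitted from Kp.)
At equilibrium, Kp = P(G)² / (P(XY)³·P(T)²·P(PQ₂)²) = 3600.
(0.0058)² / ((0.018)³·(0.0059)²·(P(PQ₂))²) = 3600
P(PQ₂)² = 46.0 ⇒ P(PQ₂) = 6.8 atm

P(PQ₂) = 6.8 atm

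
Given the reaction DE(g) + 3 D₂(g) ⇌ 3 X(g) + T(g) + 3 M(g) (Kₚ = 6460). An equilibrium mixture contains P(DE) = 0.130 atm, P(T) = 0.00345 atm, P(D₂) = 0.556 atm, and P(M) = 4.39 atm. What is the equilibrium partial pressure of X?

P(X) = 7.91 atm

At equilibrium, Kₚ = P(X)³·P(T)·P(M)³ / (P(DE)·P(D₂)³) = 6460.
(P(X))³·(0.00345)·(4.39)³ / ((0.130)·(0.556)³) = 6460
P(X)³ = 495 ⇒ P(X) = 7.91 atm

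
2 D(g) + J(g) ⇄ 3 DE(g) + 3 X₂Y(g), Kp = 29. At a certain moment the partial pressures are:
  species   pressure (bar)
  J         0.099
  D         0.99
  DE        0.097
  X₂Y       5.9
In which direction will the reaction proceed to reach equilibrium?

Qp = P(DE)³·P(X₂Y)³ / (P(D)²·P(J)) = (0.097)³·(5.9)³ / ((0.99)²·(0.099)) = 1.9
Qp = 1.9 < Kp = 29, so the forward reaction proceeds.

to the right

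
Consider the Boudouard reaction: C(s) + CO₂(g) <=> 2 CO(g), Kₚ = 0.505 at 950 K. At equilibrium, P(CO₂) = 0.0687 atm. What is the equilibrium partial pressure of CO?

(C is a pure solid — omitted from Kₚ.)
At equilibrium, Kₚ = P(CO)² / P(CO₂) = 0.505.
(P(CO))² / (0.0687) = 0.505
P(CO)² = 0.0347 ⇒ P(CO) = 0.186 atm

P(CO) = 0.186 atm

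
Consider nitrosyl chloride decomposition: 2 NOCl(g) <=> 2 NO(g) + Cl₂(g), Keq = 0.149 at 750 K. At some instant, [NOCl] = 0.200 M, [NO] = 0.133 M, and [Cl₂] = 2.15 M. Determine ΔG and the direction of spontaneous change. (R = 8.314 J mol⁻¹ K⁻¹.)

Q = [NO]²·[Cl₂] / [NOCl]² = (0.133)²·(2.15) / (0.200)² = 0.951
ΔG = RT ln(Q/Keq) = (8.314 J mol⁻¹ K⁻¹)(750 K) × ln(0.951/0.149)
   = (6.236 kJ/mol)(1.854) = 11.6 kJ/mol
ΔG > 0, so the forward reaction is non-spontaneous (proceeds in reverse).

ΔG = 11.6 kJ/mol; the forward reaction is non-spontaneous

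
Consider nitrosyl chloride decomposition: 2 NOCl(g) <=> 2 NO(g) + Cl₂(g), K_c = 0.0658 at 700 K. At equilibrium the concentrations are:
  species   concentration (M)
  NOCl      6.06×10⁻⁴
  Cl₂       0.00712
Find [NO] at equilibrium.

At equilibrium, K_c = [NO]²·[Cl₂] / [NOCl]² = 0.0658.
([NO])²·(0.00712) / (6.06×10⁻⁴)² = 0.0658
[NO]² = 3.39×10⁻⁶ ⇒ [NO] = 0.00184 M

[NO] = 0.00184 M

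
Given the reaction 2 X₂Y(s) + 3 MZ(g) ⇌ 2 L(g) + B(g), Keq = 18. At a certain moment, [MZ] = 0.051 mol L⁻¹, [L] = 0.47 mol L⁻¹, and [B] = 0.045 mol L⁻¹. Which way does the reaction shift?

to the left

(X₂Y is a pure solid — omitted from Q.)
Q = [L]²·[B] / [MZ]³ = (0.47)²·(0.045) / (0.051)³ = 75
Q = 75 > Keq = 18, so the reverse reaction proceeds.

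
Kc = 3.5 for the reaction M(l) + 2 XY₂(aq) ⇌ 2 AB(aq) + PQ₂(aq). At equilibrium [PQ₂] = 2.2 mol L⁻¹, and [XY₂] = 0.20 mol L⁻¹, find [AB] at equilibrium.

(M is a pure liquid — omitted from Kc.)
At equilibrium, Kc = [AB]²·[PQ₂] / [XY₂]² = 3.5.
([AB])²·(2.2) / (0.20)² = 3.5
[AB]² = 0.0636 ⇒ [AB] = 0.25 mol L⁻¹

[AB] = 0.25 mol L⁻¹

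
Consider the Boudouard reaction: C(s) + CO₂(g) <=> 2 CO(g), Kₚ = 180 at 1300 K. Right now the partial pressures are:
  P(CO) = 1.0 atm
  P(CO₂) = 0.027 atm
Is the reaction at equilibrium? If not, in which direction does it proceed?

to the right

(C is a pure solid — omitted from Qₚ.)
Qₚ = P(CO)² / P(CO₂) = (1.0)² / (0.027) = 37
Qₚ = 37 < Kₚ = 180, so the forward reaction proceeds.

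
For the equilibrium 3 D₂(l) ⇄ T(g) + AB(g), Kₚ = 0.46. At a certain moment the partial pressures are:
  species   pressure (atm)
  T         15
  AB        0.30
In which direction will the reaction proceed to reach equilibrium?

in the reverse direction

(D₂ is a pure liquid — omitted from Qₚ.)
Qₚ = P(T)·P(AB) = (15)·(0.30) = 4.5
Qₚ = 4.5 > Kₚ = 0.46, so the reverse reaction proceeds.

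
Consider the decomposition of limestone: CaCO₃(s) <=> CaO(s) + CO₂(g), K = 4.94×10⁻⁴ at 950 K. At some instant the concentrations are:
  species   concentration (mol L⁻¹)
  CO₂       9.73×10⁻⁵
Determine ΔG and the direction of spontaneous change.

(CaCO₃, CaO are pure solids — omitted from Q.)
Q = [CO₂] = 9.73×10⁻⁵
ΔG = RT ln(Q/K) = (8.314 J mol⁻¹ K⁻¹)(950 K) × ln(9.73×10⁻⁵/4.94×10⁻⁴)
   = (7.898 kJ/mol)(-1.625) = -12.8 kJ/mol
ΔG < 0, so the forward reaction is spontaneous (proceeds forward).

ΔG = -12.8 kJ/mol; the forward reaction is spontaneous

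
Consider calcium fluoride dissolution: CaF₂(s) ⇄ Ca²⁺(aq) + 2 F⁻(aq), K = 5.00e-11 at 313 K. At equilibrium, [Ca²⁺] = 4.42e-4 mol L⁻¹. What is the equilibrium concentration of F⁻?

[F⁻] = 3.36e-4 mol L⁻¹

(CaF₂ is a pure solid — omitted from K.)
At equilibrium, K = [Ca²⁺]·[F⁻]² = 5.00e-11.
(4.42e-4)·([F⁻])² = 5.00e-11
[F⁻]² = 1.13e-7 ⇒ [F⁻] = 3.36e-4 mol L⁻¹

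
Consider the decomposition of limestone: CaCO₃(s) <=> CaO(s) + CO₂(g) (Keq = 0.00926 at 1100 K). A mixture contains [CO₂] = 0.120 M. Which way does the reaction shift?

reverse (toward reactants)

(CaCO₃, CaO are pure solids — omitted from Q.)
Q = [CO₂] = 0.120
Q = 0.120 > Keq = 0.00926, so the reverse reaction proceeds.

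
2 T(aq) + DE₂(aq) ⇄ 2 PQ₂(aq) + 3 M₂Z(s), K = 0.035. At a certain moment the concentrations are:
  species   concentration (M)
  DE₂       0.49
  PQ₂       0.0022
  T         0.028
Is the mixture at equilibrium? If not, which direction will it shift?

no; Q < K, reaction proceeds forward

(M₂Z is a pure solid — omitted from Q.)
Q = [PQ₂]² / ([T]²·[DE₂]) = (0.0022)² / ((0.028)²·(0.49)) = 0.013
Q = 0.013 < K = 0.035: net forward reaction.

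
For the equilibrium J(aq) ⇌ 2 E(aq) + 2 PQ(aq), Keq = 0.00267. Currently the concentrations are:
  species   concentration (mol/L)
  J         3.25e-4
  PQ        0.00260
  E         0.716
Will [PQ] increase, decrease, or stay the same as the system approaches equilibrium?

decrease

Q = [E]²·[PQ]² / [J] = (0.716)²·(0.00260)² / (3.25e-4) = 0.0107
Q = 0.0107 > Keq = 0.00267: net reverse reaction.
PQ is a product, so it decreases.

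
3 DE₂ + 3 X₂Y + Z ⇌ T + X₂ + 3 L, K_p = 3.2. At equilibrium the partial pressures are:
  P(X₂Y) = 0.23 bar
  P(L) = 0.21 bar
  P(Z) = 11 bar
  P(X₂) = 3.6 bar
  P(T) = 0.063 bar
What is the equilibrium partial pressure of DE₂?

P(DE₂) = 0.17 bar

At equilibrium, K_p = P(T)·P(X₂)·P(L)³ / (P(DE₂)³·P(X₂Y)³·P(Z)) = 3.2.
(0.063)·(3.6)·(0.21)³ / ((P(DE₂))³·(0.23)³·(11)) = 3.2
P(DE₂)³ = 0.00490 ⇒ P(DE₂) = 0.17 bar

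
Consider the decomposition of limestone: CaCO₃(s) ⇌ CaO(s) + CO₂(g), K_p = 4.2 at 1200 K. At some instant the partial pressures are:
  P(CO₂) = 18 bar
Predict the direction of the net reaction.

toward reactants

(CaCO₃, CaO are pure solids — omitted from Q_p.)
Q_p = P(CO₂) = 18
Q_p = 18 > K_p = 4.2, so the reverse reaction proceeds.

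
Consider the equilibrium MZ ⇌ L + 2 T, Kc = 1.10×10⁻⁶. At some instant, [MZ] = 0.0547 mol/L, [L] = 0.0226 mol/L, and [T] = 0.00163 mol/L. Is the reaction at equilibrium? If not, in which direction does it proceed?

Qc = [L]·[T]² / [MZ] = (0.0226)·(0.00163)² / (0.0547) = 1.10×10⁻⁶
Qc = 1.10×10⁻⁶ = Kc, so the system is already at equilibrium.

at equilibrium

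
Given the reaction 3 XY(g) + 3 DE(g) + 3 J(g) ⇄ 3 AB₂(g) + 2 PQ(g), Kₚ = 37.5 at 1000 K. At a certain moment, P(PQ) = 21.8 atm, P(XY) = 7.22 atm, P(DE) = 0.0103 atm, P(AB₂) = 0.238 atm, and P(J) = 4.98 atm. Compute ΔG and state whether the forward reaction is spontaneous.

ΔG = 10.1 kJ/mol; the forward reaction is non-spontaneous

Qₚ = P(AB₂)³·P(PQ)² / (P(XY)³·P(DE)³·P(J)³) = (0.238)³·(21.8)² / ((7.22)³·(0.0103)³·(4.98)³) = 126
ΔG = RT ln(Qₚ/Kₚ) = (8.314 J mol⁻¹ K⁻¹)(1000 K) × ln(126/37.5)
   = (8.314 kJ/mol)(1.212) = 10.1 kJ/mol
ΔG > 0, so the forward reaction is non-spontaneous (proceeds in reverse).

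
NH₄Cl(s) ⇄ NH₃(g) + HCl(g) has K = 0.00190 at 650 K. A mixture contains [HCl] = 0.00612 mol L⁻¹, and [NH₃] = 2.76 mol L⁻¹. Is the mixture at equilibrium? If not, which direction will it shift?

no; Q > K, reaction proceeds in reverse

(NH₄Cl is a pure solid — omitted from Q.)
Q = [NH₃]·[HCl] = (2.76)·(0.00612) = 0.0169
Q = 0.0169 > K = 0.00190: net reverse reaction.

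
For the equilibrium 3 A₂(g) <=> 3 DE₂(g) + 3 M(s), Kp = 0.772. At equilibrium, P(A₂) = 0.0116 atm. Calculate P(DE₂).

P(DE₂) = 0.0106 atm

(M is a pure solid — omitted from Kp.)
At equilibrium, Kp = P(DE₂)³ / P(A₂)³ = 0.772.
(P(DE₂))³ / (0.0116)³ = 0.772
P(DE₂)³ = 1.21×10⁻⁶ ⇒ P(DE₂) = 0.0106 atm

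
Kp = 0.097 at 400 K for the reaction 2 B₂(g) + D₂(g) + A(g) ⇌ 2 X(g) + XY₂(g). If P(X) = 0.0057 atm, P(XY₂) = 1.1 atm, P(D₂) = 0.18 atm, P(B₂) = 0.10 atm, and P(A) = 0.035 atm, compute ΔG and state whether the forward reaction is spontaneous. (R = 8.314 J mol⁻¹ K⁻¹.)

Qp = P(X)²·P(XY₂) / (P(B₂)²·P(D₂)·P(A)) = (0.0057)²·(1.1) / ((0.10)²·(0.18)·(0.035)) = 0.567
ΔG = RT ln(Qp/Kp) = (8.314 J mol⁻¹ K⁻¹)(400 K) × ln(0.567/0.097)
   = (3.326 kJ/mol)(1.766) = 5.87 kJ/mol
ΔG > 0, so the forward reaction is non-spontaneous (proceeds in reverse).

ΔG = 5.87 kJ/mol; the forward reaction is non-spontaneous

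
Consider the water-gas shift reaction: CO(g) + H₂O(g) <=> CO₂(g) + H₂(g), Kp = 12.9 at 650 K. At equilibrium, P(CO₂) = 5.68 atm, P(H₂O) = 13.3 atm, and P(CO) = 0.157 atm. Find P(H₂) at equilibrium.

P(H₂) = 4.74 atm

At equilibrium, Kp = P(CO₂)·P(H₂) / (P(CO)·P(H₂O)) = 12.9.
(5.68)·(P(H₂)) / ((0.157)·(13.3)) = 12.9
P(H₂) = 4.74 atm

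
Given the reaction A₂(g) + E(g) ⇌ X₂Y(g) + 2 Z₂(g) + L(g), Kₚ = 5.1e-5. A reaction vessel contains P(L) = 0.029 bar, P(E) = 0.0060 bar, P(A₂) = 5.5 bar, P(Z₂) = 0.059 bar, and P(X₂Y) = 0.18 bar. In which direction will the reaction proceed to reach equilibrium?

Qₚ = P(X₂Y)·P(Z₂)²·P(L) / (P(A₂)·P(E)) = (0.18)·(0.059)²·(0.029) / ((5.5)·(0.0060)) = 5.5e-4
Qₚ = 5.5e-4 > Kₚ = 5.1e-5, so the reverse reaction proceeds.

reverse (toward reactants)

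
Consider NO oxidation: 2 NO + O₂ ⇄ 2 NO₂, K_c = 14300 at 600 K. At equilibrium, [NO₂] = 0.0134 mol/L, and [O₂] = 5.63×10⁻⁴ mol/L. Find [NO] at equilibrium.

At equilibrium, K_c = [NO₂]² / ([NO]²·[O₂]) = 14300.
(0.0134)² / (([NO])²·(5.63×10⁻⁴)) = 14300
[NO]² = 2.23×10⁻⁵ ⇒ [NO] = 0.00472 mol/L

[NO] = 0.00472 mol/L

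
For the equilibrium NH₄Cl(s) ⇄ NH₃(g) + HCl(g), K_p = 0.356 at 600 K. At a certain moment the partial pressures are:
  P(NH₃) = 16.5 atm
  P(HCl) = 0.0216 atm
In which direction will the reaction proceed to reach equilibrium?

neither direction; the system is at equilibrium

(NH₄Cl is a pure solid — omitted from Q_p.)
Q_p = P(NH₃)·P(HCl) = (16.5)·(0.0216) = 0.356
Q_p = 0.356 = K_p, so the system is already at equilibrium.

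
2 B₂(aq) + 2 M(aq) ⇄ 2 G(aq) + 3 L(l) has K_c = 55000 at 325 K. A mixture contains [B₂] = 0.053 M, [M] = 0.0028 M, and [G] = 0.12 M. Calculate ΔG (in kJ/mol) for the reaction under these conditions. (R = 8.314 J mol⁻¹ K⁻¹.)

ΔG = 6.69 kJ/mol

(L is a pure liquid — omitted from Q_c.)
Q_c = [G]² / ([B₂]²·[M]²) = (0.12)² / ((0.053)²·(0.0028)²) = 6.54×10⁵
ΔG = RT ln(Q_c/K_c) = (8.314 J mol⁻¹ K⁻¹)(325 K) × ln(6.54×10⁵/55000)
   = (2.702 kJ/mol)(2.476) = 6.69 kJ/mol
ΔG > 0, so the forward reaction is non-spontaneous (proceeds in reverse).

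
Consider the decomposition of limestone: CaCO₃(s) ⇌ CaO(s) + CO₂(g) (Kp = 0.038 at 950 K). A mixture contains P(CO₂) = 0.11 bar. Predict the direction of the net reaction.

reverse (toward reactants)

(CaCO₃, CaO are pure solids — omitted from Qp.)
Qp = P(CO₂) = 0.11
Qp = 0.11 > Kp = 0.038, so the reverse reaction proceeds.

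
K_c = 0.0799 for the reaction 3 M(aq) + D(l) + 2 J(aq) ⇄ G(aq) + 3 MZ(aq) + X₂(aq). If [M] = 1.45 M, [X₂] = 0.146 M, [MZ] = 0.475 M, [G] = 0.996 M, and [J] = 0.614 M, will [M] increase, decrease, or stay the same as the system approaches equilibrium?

decrease

(D is a pure liquid — omitted from Q_c.)
Q_c = [G]·[MZ]³·[X₂] / ([M]³·[J]²) = (0.996)·(0.475)³·(0.146) / ((1.45)³·(0.614)²) = 0.0136
Q_c = 0.0136 < K_c = 0.0799: net forward reaction.
M is a reactant, so it decreases.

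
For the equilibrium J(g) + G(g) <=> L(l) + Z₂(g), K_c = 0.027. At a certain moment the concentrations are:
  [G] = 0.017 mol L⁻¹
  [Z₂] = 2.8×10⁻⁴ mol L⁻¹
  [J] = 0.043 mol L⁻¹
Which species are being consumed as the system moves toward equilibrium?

(L is a pure liquid — omitted from Q_c.)
Q_c = [Z₂] / ([J]·[G]) = (2.8×10⁻⁴) / ((0.043)·(0.017)) = 0.38
Q_c = 0.38 > K_c = 0.027: net reverse reaction.

L, Z₂ (products)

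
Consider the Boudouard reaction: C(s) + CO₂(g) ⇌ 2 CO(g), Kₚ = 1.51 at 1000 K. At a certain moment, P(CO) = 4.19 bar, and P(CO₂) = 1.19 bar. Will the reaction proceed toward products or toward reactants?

in the reverse direction

(C is a pure solid — omitted from Qₚ.)
Qₚ = P(CO)² / P(CO₂) = (4.19)² / (1.19) = 14.8
Qₚ = 14.8 > Kₚ = 1.51, so the reverse reaction proceeds.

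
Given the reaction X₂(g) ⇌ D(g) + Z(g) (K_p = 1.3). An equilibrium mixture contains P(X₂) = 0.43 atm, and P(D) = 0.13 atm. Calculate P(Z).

P(Z) = 4.3 atm

At equilibrium, K_p = P(D)·P(Z) / P(X₂) = 1.3.
(0.13)·(P(Z)) / (0.43) = 1.3
P(Z) = 4.30 = 4.3 atm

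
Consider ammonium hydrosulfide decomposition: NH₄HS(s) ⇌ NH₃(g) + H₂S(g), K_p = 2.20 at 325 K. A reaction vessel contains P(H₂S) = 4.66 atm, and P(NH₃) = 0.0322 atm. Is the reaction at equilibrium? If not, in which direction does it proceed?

toward products

(NH₄HS is a pure solid — omitted from Q_p.)
Q_p = P(NH₃)·P(H₂S) = (0.0322)·(4.66) = 0.150
Q_p = 0.150 < K_p = 2.20, so the forward reaction proceeds.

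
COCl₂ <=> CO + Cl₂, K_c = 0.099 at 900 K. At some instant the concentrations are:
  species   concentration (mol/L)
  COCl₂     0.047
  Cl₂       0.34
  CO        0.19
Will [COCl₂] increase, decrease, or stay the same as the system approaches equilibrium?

Q_c = [CO]·[Cl₂] / [COCl₂] = (0.19)·(0.34) / (0.047) = 1.4
Q_c = 1.4 > K_c = 0.099: net reverse reaction.
COCl₂ is a reactant, so it increases.

increase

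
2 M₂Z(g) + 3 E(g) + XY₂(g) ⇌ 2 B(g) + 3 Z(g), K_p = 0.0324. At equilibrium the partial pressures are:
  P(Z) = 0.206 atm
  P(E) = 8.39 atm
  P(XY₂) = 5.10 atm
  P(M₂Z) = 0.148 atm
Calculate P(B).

P(B) = 15.6 atm

At equilibrium, K_p = P(B)²·P(Z)³ / (P(M₂Z)²·P(E)³·P(XY₂)) = 0.0324.
(P(B))²·(0.206)³ / ((0.148)²·(8.39)³·(5.10)) = 0.0324
P(B)² = 245 ⇒ P(B) = 15.6 atm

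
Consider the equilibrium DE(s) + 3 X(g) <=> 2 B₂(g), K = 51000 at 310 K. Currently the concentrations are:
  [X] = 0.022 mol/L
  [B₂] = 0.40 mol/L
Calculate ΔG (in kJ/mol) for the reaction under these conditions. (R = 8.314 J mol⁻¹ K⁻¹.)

(DE is a pure solid — omitted from Q.)
Q = [B₂]² / [X]³ = (0.40)² / (0.022)³ = 15000
ΔG = RT ln(Q/K) = (8.314 J mol⁻¹ K⁻¹)(310 K) × ln(15000/51000)
   = (2.577 kJ/mol)(-1.224) = -3.15 kJ/mol
ΔG < 0, so the forward reaction is spontaneous (proceeds forward).

ΔG = -3.15 kJ/mol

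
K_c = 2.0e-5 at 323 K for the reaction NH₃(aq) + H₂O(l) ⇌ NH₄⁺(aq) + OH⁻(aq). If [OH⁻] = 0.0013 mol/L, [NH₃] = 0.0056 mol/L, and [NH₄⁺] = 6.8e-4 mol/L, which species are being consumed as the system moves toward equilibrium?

(H₂O is a pure liquid — omitted from Q_c.)
Q_c = [NH₄⁺]·[OH⁻] / [NH₃] = (6.8e-4)·(0.0013) / (0.0056) = 1.6e-4
Q_c = 1.6e-4 > K_c = 2.0e-5: net reverse reaction.

NH₄⁺, OH⁻ (products)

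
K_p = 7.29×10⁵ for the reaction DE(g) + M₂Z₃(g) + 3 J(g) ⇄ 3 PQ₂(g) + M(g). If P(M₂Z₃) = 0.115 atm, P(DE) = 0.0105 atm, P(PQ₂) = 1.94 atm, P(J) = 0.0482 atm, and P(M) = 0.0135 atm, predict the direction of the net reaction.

Q_p = P(PQ₂)³·P(M) / (P(DE)·P(M₂Z₃)·P(J)³) = (1.94)³·(0.0135) / ((0.0105)·(0.115)·(0.0482)³) = 7.29×10⁵
Q_p = 7.29×10⁵ = K_p, so the system is already at equilibrium.

at equilibrium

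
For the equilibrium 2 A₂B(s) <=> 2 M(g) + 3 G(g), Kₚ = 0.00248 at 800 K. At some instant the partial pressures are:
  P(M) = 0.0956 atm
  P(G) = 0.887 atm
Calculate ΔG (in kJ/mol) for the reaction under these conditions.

ΔG = 6.28 kJ/mol

(A₂B is a pure solid — omitted from Qₚ.)
Qₚ = P(M)²·P(G)³ = (0.0956)²·(0.887)³ = 0.00638
ΔG = RT ln(Qₚ/Kₚ) = (8.314 J mol⁻¹ K⁻¹)(800 K) × ln(0.00638/0.00248)
   = (6.651 kJ/mol)(0.9449) = 6.28 kJ/mol
ΔG > 0, so the forward reaction is non-spontaneous (proceeds in reverse).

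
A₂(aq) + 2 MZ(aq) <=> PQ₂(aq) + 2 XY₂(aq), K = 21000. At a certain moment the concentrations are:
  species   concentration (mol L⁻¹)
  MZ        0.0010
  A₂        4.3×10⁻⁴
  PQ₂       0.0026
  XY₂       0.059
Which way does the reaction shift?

no net change (already at equilibrium)

Q = [PQ₂]·[XY₂]² / ([A₂]·[MZ]²) = (0.0026)·(0.059)² / ((4.3×10⁻⁴)·(0.0010)²) = 21000
Q = 21000 = K, so the system is already at equilibrium.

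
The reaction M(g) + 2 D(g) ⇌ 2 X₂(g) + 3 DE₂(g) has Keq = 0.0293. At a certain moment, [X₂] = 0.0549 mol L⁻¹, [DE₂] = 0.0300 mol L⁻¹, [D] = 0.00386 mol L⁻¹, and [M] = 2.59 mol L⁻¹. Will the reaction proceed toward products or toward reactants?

Q = [X₂]²·[DE₂]³ / ([M]·[D]²) = (0.0549)²·(0.0300)³ / ((2.59)·(0.00386)²) = 0.00211
Q = 0.00211 < Keq = 0.0293, so the forward reaction proceeds.

in the forward direction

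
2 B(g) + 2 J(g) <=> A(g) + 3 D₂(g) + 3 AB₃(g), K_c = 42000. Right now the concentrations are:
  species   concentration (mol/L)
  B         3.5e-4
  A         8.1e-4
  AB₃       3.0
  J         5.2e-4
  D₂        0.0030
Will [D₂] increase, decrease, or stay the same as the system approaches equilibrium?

Q_c = [A]·[D₂]³·[AB₃]³ / ([B]²·[J]²) = (8.1e-4)·(0.0030)³·(3.0)³ / ((3.5e-4)²·(5.2e-4)²) = 18000
Q_c = 18000 < K_c = 42000: net forward reaction.
D₂ is a product, so it increases.

increase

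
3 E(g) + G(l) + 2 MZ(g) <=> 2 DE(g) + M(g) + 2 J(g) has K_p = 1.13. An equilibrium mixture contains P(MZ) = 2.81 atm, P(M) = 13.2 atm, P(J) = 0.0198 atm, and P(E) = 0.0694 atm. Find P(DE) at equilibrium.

P(DE) = 0.759 atm

(G is a pure liquid — omitted from K_p.)
At equilibrium, K_p = P(DE)²·P(M)·P(J)² / (P(E)³·P(MZ)²) = 1.13.
(P(DE))²·(13.2)·(0.0198)² / ((0.0694)³·(2.81)²) = 1.13
P(DE)² = 0.576 ⇒ P(DE) = 0.759 atm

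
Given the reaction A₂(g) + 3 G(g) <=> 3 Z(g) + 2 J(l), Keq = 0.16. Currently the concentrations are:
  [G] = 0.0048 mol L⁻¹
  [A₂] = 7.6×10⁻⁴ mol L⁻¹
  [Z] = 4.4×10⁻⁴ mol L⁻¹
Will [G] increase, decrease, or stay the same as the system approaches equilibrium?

(J is a pure liquid — omitted from Q.)
Q = [Z]³ / ([A₂]·[G]³) = (4.4×10⁻⁴)³ / ((7.6×10⁻⁴)·(0.0048)³) = 1.0
Q = 1.0 > Keq = 0.16: net reverse reaction.
G is a reactant, so it increases.

increase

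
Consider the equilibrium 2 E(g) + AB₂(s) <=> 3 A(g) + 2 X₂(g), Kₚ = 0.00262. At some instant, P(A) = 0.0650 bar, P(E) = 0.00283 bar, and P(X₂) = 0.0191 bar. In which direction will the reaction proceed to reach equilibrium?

(AB₂ is a pure solid — omitted from Qₚ.)
Qₚ = P(A)³·P(X₂)² / P(E)² = (0.0650)³·(0.0191)² / (0.00283)² = 0.0125
Qₚ = 0.0125 > Kₚ = 0.00262, so the reverse reaction proceeds.

in the reverse direction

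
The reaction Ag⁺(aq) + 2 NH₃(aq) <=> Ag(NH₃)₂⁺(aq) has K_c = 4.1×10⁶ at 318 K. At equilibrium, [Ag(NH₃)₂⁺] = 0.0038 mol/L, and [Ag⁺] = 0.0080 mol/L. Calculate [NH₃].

[NH₃] = 3.4×10⁻⁴ mol/L

At equilibrium, K_c = [Ag(NH₃)₂⁺] / ([Ag⁺]·[NH₃]²) = 4.1×10⁶.
(0.0038) / ((0.0080)·([NH₃])²) = 4.1×10⁶
[NH₃]² = 1.16×10⁻⁷ ⇒ [NH₃] = 3.4×10⁻⁴ mol/L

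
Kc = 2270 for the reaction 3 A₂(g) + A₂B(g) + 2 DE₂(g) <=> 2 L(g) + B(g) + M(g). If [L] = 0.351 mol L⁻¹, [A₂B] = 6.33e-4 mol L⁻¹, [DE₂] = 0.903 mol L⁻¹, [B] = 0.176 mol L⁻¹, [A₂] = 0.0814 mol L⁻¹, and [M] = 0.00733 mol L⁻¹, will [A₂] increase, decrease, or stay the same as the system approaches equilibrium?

Qc = [L]²·[B]·[M] / ([A₂]³·[A₂B]·[DE₂]²) = (0.351)²·(0.176)·(0.00733) / ((0.0814)³·(6.33e-4)·(0.903)²) = 571
Qc = 571 < Kc = 2270: net forward reaction.
A₂ is a reactant, so it decreases.

decrease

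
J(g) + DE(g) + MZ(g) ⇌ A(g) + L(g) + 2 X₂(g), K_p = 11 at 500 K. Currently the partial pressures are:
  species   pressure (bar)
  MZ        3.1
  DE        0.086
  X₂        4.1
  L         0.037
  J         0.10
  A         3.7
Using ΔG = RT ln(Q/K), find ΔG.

ΔG = 8.56 kJ/mol

Q_p = P(A)·P(L)·P(X₂)² / (P(J)·P(DE)·P(MZ)) = (3.7)·(0.037)·(4.1)² / ((0.10)·(0.086)·(3.1)) = 86.3
ΔG = RT ln(Q_p/K_p) = (8.314 J mol⁻¹ K⁻¹)(500 K) × ln(86.3/11)
   = (4.157 kJ/mol)(2.060) = 8.56 kJ/mol
ΔG > 0, so the forward reaction is non-spontaneous (proceeds in reverse).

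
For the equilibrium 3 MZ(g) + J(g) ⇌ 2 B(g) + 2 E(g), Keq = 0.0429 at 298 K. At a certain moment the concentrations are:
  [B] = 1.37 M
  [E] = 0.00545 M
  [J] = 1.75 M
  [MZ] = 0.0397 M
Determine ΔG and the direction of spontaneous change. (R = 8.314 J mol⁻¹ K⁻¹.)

ΔG = 6.13 kJ/mol; the forward reaction is non-spontaneous

Q = [B]²·[E]² / ([MZ]³·[J]) = (1.37)²·(0.00545)² / ((0.0397)³·(1.75)) = 0.509
ΔG = RT ln(Q/Keq) = (8.314 J mol⁻¹ K⁻¹)(298 K) × ln(0.509/0.0429)
   = (2.478 kJ/mol)(2.474) = 6.13 kJ/mol
ΔG > 0, so the forward reaction is non-spontaneous (proceeds in reverse).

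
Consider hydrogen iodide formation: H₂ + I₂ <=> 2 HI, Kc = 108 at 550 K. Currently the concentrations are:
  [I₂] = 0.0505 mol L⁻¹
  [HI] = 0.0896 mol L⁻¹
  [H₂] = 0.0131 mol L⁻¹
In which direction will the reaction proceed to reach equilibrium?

Qc = [HI]² / ([H₂]·[I₂]) = (0.0896)² / ((0.0131)·(0.0505)) = 12.1
Qc = 12.1 < Kc = 108, so the forward reaction proceeds.

toward products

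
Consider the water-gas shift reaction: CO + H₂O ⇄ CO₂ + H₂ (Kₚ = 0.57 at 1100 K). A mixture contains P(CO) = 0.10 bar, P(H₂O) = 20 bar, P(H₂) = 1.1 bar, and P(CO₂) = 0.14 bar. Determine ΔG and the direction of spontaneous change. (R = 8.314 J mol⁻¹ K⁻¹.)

ΔG = -18.3 kJ/mol; the forward reaction is spontaneous

Qₚ = P(CO₂)·P(H₂) / (P(CO)·P(H₂O)) = (0.14)·(1.1) / ((0.10)·(20)) = 0.0770
ΔG = RT ln(Qₚ/Kₚ) = (8.314 J mol⁻¹ K⁻¹)(1100 K) × ln(0.0770/0.57)
   = (9.145 kJ/mol)(-2.002) = -18.3 kJ/mol
ΔG < 0, so the forward reaction is spontaneous (proceeds forward).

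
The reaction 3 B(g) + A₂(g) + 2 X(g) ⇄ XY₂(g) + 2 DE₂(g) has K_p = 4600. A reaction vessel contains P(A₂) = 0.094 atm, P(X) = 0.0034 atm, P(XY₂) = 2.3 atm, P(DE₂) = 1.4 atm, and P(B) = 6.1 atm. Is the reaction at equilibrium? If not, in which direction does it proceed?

Q_p = P(XY₂)·P(DE₂)² / (P(B)³·P(A₂)·P(X)²) = (2.3)·(1.4)² / ((6.1)³·(0.094)·(0.0034)²) = 18000
Q_p = 18000 > K_p = 4600, so the reverse reaction proceeds.

reverse (toward reactants)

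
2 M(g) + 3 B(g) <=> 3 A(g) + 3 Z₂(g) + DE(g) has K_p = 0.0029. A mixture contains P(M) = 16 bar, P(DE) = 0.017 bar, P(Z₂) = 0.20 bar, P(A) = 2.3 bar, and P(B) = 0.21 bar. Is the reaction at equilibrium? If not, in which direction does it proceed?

in the forward direction

Q_p = P(A)³·P(Z₂)³·P(DE) / (P(M)²·P(B)³) = (2.3)³·(0.20)³·(0.017) / ((16)²·(0.21)³) = 7.0×10⁻⁴
Q_p = 7.0×10⁻⁴ < K_p = 0.0029, so the forward reaction proceeds.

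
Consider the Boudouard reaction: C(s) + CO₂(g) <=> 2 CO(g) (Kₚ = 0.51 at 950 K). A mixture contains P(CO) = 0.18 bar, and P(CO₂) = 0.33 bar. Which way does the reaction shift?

toward products

(C is a pure solid — omitted from Qₚ.)
Qₚ = P(CO)² / P(CO₂) = (0.18)² / (0.33) = 0.098
Qₚ = 0.098 < Kₚ = 0.51, so the forward reaction proceeds.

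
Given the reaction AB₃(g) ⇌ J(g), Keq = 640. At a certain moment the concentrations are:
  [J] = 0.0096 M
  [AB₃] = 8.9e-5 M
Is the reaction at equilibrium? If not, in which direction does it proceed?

toward products

Q = [J] / [AB₃] = (0.0096) / (8.9e-5) = 110
Q = 110 < Keq = 640, so the forward reaction proceeds.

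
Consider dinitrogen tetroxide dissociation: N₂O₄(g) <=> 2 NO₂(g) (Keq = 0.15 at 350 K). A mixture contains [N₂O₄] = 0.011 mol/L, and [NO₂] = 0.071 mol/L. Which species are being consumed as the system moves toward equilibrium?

Q = [NO₂]² / [N₂O₄] = (0.071)² / (0.011) = 0.46
Q = 0.46 > Keq = 0.15: net reverse reaction.

NO₂ (products)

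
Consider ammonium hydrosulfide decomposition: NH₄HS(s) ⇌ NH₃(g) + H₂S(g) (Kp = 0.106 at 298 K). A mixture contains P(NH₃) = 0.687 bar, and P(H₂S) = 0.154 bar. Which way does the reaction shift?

(NH₄HS is a pure solid — omitted from Qp.)
Qp = P(NH₃)·P(H₂S) = (0.687)·(0.154) = 0.106
Qp = 0.106 = Kp, so the system is already at equilibrium.

at equilibrium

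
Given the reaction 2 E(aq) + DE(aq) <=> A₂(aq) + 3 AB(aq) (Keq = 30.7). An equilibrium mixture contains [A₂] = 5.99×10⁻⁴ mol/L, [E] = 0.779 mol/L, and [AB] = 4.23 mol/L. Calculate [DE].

[DE] = 0.00243 mol/L

At equilibrium, Keq = [A₂]·[AB]³ / ([E]²·[DE]) = 30.7.
(5.99×10⁻⁴)·(4.23)³ / ((0.779)²·([DE])) = 30.7
[DE] = 0.00243 mol/L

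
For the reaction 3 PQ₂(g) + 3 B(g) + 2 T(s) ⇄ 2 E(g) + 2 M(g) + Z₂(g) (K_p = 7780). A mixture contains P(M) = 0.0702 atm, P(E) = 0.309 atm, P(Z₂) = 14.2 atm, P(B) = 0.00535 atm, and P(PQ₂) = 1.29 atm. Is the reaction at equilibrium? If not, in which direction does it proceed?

to the left

(T is a pure solid — omitted from Q_p.)
Q_p = P(E)²·P(M)²·P(Z₂) / (P(PQ₂)³·P(B)³) = (0.309)²·(0.0702)²·(14.2) / ((1.29)³·(0.00535)³) = 20300
Q_p = 20300 > K_p = 7780, so the reverse reaction proceeds.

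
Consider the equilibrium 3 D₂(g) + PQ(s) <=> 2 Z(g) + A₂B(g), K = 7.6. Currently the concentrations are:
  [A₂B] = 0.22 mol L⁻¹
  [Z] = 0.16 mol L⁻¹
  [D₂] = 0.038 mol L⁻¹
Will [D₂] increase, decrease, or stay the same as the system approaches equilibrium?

increase

(PQ is a pure solid — omitted from Q.)
Q = [Z]²·[A₂B] / [D₂]³ = (0.16)²·(0.22) / (0.038)³ = 100
Q = 100 > K = 7.6: net reverse reaction.
D₂ is a reactant, so it increases.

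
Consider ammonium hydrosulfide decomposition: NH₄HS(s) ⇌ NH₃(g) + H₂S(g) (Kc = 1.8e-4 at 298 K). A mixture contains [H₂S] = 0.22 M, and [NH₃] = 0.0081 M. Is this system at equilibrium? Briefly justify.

(NH₄HS is a pure solid — omitted from Qc.)
Qc = [NH₃]·[H₂S] = (0.0081)·(0.22) = 0.0018
Qc = 0.0018 > Kc = 1.8e-4: net reverse reaction.

no; Q > K, reaction proceeds in reverse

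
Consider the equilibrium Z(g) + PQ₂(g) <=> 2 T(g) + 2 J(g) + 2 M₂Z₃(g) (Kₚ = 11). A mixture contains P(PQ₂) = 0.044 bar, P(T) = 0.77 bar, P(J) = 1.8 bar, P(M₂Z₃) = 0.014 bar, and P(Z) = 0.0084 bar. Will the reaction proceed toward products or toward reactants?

Qₚ = P(T)²·P(J)²·P(M₂Z₃)² / (P(Z)·P(PQ₂)) = (0.77)²·(1.8)²·(0.014)² / ((0.0084)·(0.044)) = 1.0
Qₚ = 1.0 < Kₚ = 11, so the forward reaction proceeds.

in the forward direction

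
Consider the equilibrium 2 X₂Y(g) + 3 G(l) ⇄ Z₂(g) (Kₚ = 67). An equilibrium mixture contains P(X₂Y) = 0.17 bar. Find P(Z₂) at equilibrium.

P(Z₂) = 1.9 bar

(G is a pure liquid — omitted from Kₚ.)
At equilibrium, Kₚ = P(Z₂) / P(X₂Y)² = 67.
(P(Z₂)) / (0.17)² = 67
P(Z₂) = 1.94 = 1.9 bar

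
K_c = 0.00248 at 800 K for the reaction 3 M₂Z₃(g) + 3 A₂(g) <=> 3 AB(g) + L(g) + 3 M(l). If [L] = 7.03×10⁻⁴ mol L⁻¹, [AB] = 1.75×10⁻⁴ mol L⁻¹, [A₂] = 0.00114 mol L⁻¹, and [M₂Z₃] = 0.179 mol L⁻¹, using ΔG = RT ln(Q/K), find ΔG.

(M is a pure liquid — omitted from Q_c.)
Q_c = [AB]³·[L] / ([M₂Z₃]³·[A₂]³) = (1.75×10⁻⁴)³·(7.03×10⁻⁴) / ((0.179)³·(0.00114)³) = 4.43×10⁻⁴
ΔG = RT ln(Q_c/K_c) = (8.314 J mol⁻¹ K⁻¹)(800 K) × ln(4.43×10⁻⁴/0.00248)
   = (6.651 kJ/mol)(-1.722) = -11.5 kJ/mol
ΔG < 0, so the forward reaction is spontaneous (proceeds forward).

ΔG = -11.5 kJ/mol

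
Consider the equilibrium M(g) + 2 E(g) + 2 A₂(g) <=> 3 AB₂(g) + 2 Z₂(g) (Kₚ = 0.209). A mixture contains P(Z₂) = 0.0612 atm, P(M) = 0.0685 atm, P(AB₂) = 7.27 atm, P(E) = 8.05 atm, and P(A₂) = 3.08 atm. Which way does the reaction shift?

Qₚ = P(AB₂)³·P(Z₂)² / (P(M)·P(E)²·P(A₂)²) = (7.27)³·(0.0612)² / ((0.0685)·(8.05)²·(3.08)²) = 0.0342
Qₚ = 0.0342 < Kₚ = 0.209, so the forward reaction proceeds.

toward products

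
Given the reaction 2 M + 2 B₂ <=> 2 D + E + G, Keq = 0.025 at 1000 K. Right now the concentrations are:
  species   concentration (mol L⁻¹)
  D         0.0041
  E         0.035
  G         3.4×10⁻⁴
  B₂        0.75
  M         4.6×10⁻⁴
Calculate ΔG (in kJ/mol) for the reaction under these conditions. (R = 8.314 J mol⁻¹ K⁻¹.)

ΔG = -22.4 kJ/mol

Q = [D]²·[E]·[G] / ([M]²·[B₂]²) = (0.0041)²·(0.035)·(3.4×10⁻⁴) / ((4.6×10⁻⁴)²·(0.75)²) = 0.00168
ΔG = RT ln(Q/Keq) = (8.314 J mol⁻¹ K⁻¹)(1000 K) × ln(0.00168/0.025)
   = (8.314 kJ/mol)(-2.700) = -22.4 kJ/mol
ΔG < 0, so the forward reaction is spontaneous (proceeds forward).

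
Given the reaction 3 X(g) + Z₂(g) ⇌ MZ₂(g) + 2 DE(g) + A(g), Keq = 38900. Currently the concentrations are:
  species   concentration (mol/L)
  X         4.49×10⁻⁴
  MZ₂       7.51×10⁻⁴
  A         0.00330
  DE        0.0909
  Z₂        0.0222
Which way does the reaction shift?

forward (toward products)

Q = [MZ₂]·[DE]²·[A] / ([X]³·[Z₂]) = (7.51×10⁻⁴)·(0.0909)²·(0.00330) / ((4.49×10⁻⁴)³·(0.0222)) = 10200
Q = 10200 < Keq = 38900, so the forward reaction proceeds.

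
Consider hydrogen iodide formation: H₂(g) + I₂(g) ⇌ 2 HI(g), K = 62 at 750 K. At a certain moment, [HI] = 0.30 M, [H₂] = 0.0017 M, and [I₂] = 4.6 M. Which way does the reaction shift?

in the forward direction

Q = [HI]² / ([H₂]·[I₂]) = (0.30)² / ((0.0017)·(4.6)) = 12
Q = 12 < K = 62, so the forward reaction proceeds.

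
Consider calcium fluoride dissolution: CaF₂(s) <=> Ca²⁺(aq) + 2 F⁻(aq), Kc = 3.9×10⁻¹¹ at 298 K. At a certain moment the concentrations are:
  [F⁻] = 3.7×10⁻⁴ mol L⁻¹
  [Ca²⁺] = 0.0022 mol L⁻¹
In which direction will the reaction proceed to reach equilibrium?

(CaF₂ is a pure solid — omitted from Qc.)
Qc = [Ca²⁺]·[F⁻]² = (0.0022)·(3.7×10⁻⁴)² = 3.0×10⁻¹⁰
Qc = 3.0×10⁻¹⁰ > Kc = 3.9×10⁻¹¹, so the reverse reaction proceeds.

to the left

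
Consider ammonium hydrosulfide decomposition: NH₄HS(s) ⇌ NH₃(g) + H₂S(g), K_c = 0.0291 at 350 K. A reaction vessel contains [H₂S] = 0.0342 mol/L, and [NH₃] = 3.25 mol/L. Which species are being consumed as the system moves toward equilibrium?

NH₃, H₂S (products)

(NH₄HS is a pure solid — omitted from Q_c.)
Q_c = [NH₃]·[H₂S] = (3.25)·(0.0342) = 0.111
Q_c = 0.111 > K_c = 0.0291: net reverse reaction.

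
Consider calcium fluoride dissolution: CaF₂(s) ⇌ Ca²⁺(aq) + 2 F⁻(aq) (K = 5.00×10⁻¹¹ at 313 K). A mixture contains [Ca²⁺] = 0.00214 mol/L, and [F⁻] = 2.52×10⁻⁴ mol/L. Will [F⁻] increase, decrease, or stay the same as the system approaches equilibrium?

decrease

(CaF₂ is a pure solid — omitted from Q.)
Q = [Ca²⁺]·[F⁻]² = (0.00214)·(2.52×10⁻⁴)² = 1.36×10⁻¹⁰
Q = 1.36×10⁻¹⁰ > K = 5.00×10⁻¹¹: net reverse reaction.
F⁻ is a product, so it decreases.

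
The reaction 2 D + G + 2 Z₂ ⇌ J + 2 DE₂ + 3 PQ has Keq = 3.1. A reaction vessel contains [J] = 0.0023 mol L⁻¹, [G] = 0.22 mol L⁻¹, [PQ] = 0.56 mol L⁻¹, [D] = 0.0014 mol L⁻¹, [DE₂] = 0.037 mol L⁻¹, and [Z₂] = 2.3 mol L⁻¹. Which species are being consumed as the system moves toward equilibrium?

D, G, Z₂ (reactants)

Q = [J]·[DE₂]²·[PQ]³ / ([D]²·[G]·[Z₂]²) = (0.0023)·(0.037)²·(0.56)³ / ((0.0014)²·(0.22)·(2.3)²) = 0.24
Q = 0.24 < Keq = 3.1: net forward reaction.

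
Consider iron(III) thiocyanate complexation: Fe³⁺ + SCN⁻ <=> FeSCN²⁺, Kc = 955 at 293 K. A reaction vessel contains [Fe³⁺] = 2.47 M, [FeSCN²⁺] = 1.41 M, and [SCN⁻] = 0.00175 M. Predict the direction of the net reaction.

Qc = [FeSCN²⁺] / ([Fe³⁺]·[SCN⁻]) = (1.41) / ((2.47)·(0.00175)) = 326
Qc = 326 < Kc = 955, so the forward reaction proceeds.

in the forward direction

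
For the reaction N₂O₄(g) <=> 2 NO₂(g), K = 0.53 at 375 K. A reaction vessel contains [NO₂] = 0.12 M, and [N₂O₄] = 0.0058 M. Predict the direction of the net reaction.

Q = [NO₂]² / [N₂O₄] = (0.12)² / (0.0058) = 2.5
Q = 2.5 > K = 0.53, so the reverse reaction proceeds.

reverse (toward reactants)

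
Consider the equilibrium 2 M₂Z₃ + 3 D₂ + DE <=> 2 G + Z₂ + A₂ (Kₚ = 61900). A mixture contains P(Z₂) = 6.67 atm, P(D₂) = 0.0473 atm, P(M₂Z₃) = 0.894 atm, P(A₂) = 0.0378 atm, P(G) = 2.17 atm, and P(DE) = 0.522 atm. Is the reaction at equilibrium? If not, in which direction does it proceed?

Qₚ = P(G)²·P(Z₂)·P(A₂) / (P(M₂Z₃)²·P(D₂)³·P(DE)) = (2.17)²·(6.67)·(0.0378) / ((0.894)²·(0.0473)³·(0.522)) = 26900
Qₚ = 26900 < Kₚ = 61900, so the forward reaction proceeds.

in the forward direction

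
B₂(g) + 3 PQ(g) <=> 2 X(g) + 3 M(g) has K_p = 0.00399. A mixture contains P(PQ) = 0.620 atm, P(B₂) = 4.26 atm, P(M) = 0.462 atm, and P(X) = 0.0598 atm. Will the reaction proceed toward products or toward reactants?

forward (toward products)

Q_p = P(X)²·P(M)³ / (P(B₂)·P(PQ)³) = (0.0598)²·(0.462)³ / ((4.26)·(0.620)³) = 3.47×10⁻⁴
Q_p = 3.47×10⁻⁴ < K_p = 0.00399, so the forward reaction proceeds.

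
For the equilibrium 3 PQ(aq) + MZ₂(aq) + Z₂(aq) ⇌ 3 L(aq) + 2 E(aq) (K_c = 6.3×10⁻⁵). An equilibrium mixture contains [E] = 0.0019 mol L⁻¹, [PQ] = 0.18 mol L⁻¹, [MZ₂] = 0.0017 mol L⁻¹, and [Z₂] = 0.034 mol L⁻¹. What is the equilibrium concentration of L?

[L] = 0.018 mol L⁻¹

At equilibrium, K_c = [L]³·[E]² / ([PQ]³·[MZ₂]·[Z₂]) = 6.3×10⁻⁵.
([L])³·(0.0019)² / ((0.18)³·(0.0017)·(0.034)) = 6.3×10⁻⁵
[L]³ = 5.88×10⁻⁶ ⇒ [L] = 0.018 mol L⁻¹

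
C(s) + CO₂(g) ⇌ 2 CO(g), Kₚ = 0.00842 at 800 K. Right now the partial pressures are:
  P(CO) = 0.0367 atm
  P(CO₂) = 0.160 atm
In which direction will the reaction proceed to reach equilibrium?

no net change (already at equilibrium)

(C is a pure solid — omitted from Qₚ.)
Qₚ = P(CO)² / P(CO₂) = (0.0367)² / (0.160) = 0.00842
Qₚ = 0.00842 = Kₚ, so the system is already at equilibrium.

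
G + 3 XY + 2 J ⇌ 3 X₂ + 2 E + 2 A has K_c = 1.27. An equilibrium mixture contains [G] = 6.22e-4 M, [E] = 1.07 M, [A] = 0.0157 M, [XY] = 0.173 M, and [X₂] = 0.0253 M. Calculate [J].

At equilibrium, K_c = [X₂]³·[E]²·[A]² / ([G]·[XY]³·[J]²) = 1.27.
(0.0253)³·(1.07)²·(0.0157)² / ((6.22e-4)·(0.173)³·([J])²) = 1.27
[J]² = 0.00112 ⇒ [J] = 0.0334 M

[J] = 0.0334 M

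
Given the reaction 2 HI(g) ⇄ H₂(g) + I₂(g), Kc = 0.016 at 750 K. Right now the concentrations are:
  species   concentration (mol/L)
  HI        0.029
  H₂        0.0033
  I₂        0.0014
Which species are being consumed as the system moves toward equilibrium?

HI (reactants)

Qc = [H₂]·[I₂] / [HI]² = (0.0033)·(0.0014) / (0.029)² = 0.0055
Qc = 0.0055 < Kc = 0.016: net forward reaction.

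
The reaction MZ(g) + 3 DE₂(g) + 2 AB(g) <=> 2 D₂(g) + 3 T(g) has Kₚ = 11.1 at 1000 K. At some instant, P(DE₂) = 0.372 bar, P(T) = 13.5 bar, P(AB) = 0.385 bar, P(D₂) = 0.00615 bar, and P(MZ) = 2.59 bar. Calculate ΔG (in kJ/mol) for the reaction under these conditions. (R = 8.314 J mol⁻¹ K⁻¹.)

Qₚ = P(D₂)²·P(T)³ / (P(MZ)·P(DE₂)³·P(AB)²) = (0.00615)²·(13.5)³ / ((2.59)·(0.372)³·(0.385)²) = 4.71
ΔG = RT ln(Qₚ/Kₚ) = (8.314 J mol⁻¹ K⁻¹)(1000 K) × ln(4.71/11.1)
   = (8.314 kJ/mol)(-0.8573) = -7.13 kJ/mol
ΔG < 0, so the forward reaction is spontaneous (proceeds forward).

ΔG = -7.13 kJ/mol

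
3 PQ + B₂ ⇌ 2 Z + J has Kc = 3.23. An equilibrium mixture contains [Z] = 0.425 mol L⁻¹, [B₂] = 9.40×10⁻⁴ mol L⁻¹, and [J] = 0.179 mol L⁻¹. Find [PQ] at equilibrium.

At equilibrium, Kc = [Z]²·[J] / ([PQ]³·[B₂]) = 3.23.
(0.425)²·(0.179) / (([PQ])³·(9.40×10⁻⁴)) = 3.23
[PQ]³ = 10.6 ⇒ [PQ] = 2.20 mol L⁻¹

[PQ] = 2.20 mol L⁻¹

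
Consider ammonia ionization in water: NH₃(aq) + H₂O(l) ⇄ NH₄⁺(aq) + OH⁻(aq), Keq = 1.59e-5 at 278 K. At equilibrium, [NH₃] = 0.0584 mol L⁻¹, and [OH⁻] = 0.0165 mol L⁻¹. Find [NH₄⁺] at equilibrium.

[NH₄⁺] = 5.63e-5 mol L⁻¹

(H₂O is a pure liquid — omitted from Keq.)
At equilibrium, Keq = [NH₄⁺]·[OH⁻] / [NH₃] = 1.59e-5.
([NH₄⁺])·(0.0165) / (0.0584) = 1.59e-5
[NH₄⁺] = 5.63e-5 mol L⁻¹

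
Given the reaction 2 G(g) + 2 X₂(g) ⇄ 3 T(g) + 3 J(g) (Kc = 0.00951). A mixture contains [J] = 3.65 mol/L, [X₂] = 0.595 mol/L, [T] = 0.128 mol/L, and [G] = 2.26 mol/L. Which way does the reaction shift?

Qc = [T]³·[J]³ / ([G]²·[X₂]²) = (0.128)³·(3.65)³ / ((2.26)²·(0.595)²) = 0.0564
Qc = 0.0564 > Kc = 0.00951, so the reverse reaction proceeds.

toward reactants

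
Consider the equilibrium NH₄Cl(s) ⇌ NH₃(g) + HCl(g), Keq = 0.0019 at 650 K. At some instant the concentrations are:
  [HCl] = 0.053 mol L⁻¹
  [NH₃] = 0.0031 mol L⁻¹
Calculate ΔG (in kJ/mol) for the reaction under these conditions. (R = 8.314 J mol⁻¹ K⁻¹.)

ΔG = -13.2 kJ/mol

(NH₄Cl is a pure solid — omitted from Q.)
Q = [NH₃]·[HCl] = (0.0031)·(0.053) = 1.64×10⁻⁴
ΔG = RT ln(Q/Keq) = (8.314 J mol⁻¹ K⁻¹)(650 K) × ln(1.64×10⁻⁴/0.0019)
   = (5.404 kJ/mol)(-2.450) = -13.2 kJ/mol
ΔG < 0, so the forward reaction is spontaneous (proceeds forward).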